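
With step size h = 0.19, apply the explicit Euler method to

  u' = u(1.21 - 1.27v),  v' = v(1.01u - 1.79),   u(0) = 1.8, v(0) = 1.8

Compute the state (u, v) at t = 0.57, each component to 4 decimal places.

0.9335, 1.4849

Euler on (u,v): u_{n+1} = u_n + h·u', v_{n+1} = v_n + h·v'.
0.000000: (1.800000, 1.800000); f=(-1.936800, 0.050400) → (1.432008, 1.809576)
0.190000: (1.432008, 1.809576); f=(-1.558256, -0.621900) → (1.135939, 1.691415)
0.380000: (1.135939, 1.691415); f=(-1.065621, -1.087074) → (0.933471, 1.484871)
(u(0.57), v(0.57)) ≈ (0.9335, 1.4849)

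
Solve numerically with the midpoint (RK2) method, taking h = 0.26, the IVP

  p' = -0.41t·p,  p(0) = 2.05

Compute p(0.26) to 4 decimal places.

Midpoint: k1 = f(t_n, p_n); k2 = f(t_n + h/2, p_n + (h/2)·k1); p_{n+1} = p_n + h·k2.
t=0.000000, p=2.050000:
  k1 = f(0.000000, 2.050000) = 0.000000
  k2 = f(0.130000, 2.050000) = -0.109265
  p ← 2.050000 + 0.26·(-0.109265) = 2.021591
p(0.26) ≈ 2.0216

2.0216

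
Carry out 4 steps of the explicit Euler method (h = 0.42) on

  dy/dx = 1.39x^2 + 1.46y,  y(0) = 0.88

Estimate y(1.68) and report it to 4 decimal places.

7.8192

Euler: y_{n+1} = y_n + h·f(x_n, y_n).
x=0.000000, y=0.880000: f=1.284800 → y ← 0.880000 + 0.42·1.284800 = 1.419616
x=0.420000, y=1.419616: f=2.317835 → y ← 1.419616 + 0.42·2.317835 = 2.393107
x=0.840000, y=2.393107: f=4.474720 → y ← 2.393107 + 0.42·4.474720 = 4.272489
x=1.260000, y=4.272489: f=8.444598 → y ← 4.272489 + 0.42·8.444598 = 7.819221
y(1.68) ≈ 7.8192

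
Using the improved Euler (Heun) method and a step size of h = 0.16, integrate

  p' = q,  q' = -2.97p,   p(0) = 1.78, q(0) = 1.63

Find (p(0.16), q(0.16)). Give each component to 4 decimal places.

1.9731, 0.7222

Heun on (p,q): k1 = f(t_n, state_n); k2 = f(t_n + h, state_n + h·k1); state_{n+1} = state_n + (h/2)·(k1 + k2).
0.000000: (1.780000, 1.630000)
  k1 = (1.630000, -5.286600)
  predictor → (2.040800, 0.784144)
  k2 = (0.784144, -6.061176)
  → (1.973132, 0.722178)
(p(0.16), q(0.16)) ≈ (1.9731, 0.7222)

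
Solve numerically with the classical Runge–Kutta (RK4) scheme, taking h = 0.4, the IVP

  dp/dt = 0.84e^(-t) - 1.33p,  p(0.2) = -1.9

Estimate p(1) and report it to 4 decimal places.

RK4: k1 = f(t_n, p_n); k2 = f(t_n + h/2, p_n + (h/2)·k1); k3 = f(t_n + h/2, p_n + (h/2)·k2); k4 = f(t_n + h, p_n + h·k3); p_{n+1} = p_n + (h/6)·(k1 + 2k2 + 2k3 + k4).
t=0.200000, p=-1.900000:
  k1 = f(0.200000, -1.900000) = 3.214734
  k2 = f(0.400000, -1.257053) = 2.234950
  k3 = f(0.400000, -1.453010) = 2.495572
  k4 = f(0.600000, -0.901771) = 1.660357
  p ← -1.900000 + (0.4/6)·(k1 + 2k2 + 2k3 + k4) = -0.944258
t=0.600000, p=-0.944258:
  k1 = f(0.600000, -0.944258) = 1.716864
  k2 = f(0.800000, -0.600885) = 1.176613
  k3 = f(0.800000, -0.708935) = 1.320320
  k4 = f(1.000000, -0.416130) = 0.862471
  p ← -0.944258 + (0.4/6)·(k1 + 2k2 + 2k3 + k4) = -0.439378
p(1) ≈ -0.4394

-0.4394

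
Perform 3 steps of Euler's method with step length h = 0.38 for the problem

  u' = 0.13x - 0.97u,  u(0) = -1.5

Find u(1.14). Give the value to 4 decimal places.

Euler: u_{n+1} = u_n + h·f(x_n, u_n).
x=0.000000, u=-1.500000: f=1.455000 → u ← -1.500000 + 0.38·1.455000 = -0.947100
x=0.380000, u=-0.947100: f=0.968087 → u ← -0.947100 + 0.38·0.968087 = -0.579227
x=0.760000, u=-0.579227: f=0.660650 → u ← -0.579227 + 0.38·0.660650 = -0.328180
u(1.14) ≈ -0.3282

-0.3282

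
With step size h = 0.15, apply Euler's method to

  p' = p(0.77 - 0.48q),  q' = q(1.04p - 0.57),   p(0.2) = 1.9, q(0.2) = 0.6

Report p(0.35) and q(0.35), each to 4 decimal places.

Euler on (p,q): p_{n+1} = p_n + h·p', q_{n+1} = q_n + h·q'.
0.200000: (1.900000, 0.600000); f=(0.915800, 0.843600) → (2.037370, 0.726540)
(p(0.35), q(0.35)) ≈ (2.0374, 0.7265)

2.0374, 0.7265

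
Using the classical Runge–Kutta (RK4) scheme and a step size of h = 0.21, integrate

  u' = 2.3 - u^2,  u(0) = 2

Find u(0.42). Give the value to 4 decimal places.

RK4: k1 = f(x_n, u_n); k2 = f(x_n + h/2, u_n + (h/2)·k1); k3 = f(x_n + h/2, u_n + (h/2)·k2); k4 = f(x_n + h, u_n + h·k3); u_{n+1} = u_n + (h/6)·(k1 + 2k2 + 2k3 + k4).
x=0.000000, u=2.000000:
  k1 = f(0.000000, 2.000000) = -1.700000
  k2 = f(0.105000, 1.821500) = -1.017862
  k3 = f(0.105000, 1.893124) = -1.283920
  k4 = f(0.210000, 1.730377) = -0.694204
  u ← 2.000000 + (0.21/6)·(k1 + 2k2 + 2k3 + k4) = 1.755078
x=0.210000, u=1.755078:
  k1 = f(0.210000, 1.755078) = -0.780299
  k2 = f(0.315000, 1.673147) = -0.499420
  k3 = f(0.315000, 1.702639) = -0.598980
  k4 = f(0.420000, 1.629292) = -0.354594
  u ← 1.755078 + (0.21/6)·(k1 + 2k2 + 2k3 + k4) = 1.638469
u(0.42) ≈ 1.6385

1.6385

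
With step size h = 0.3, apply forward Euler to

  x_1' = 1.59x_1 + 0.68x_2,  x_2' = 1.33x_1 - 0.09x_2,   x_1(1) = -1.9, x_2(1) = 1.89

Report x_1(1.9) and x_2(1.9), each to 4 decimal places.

Euler on (x_1,x_2): x_1_{n+1} = x_1_n + h·x_1', x_2_{n+1} = x_2_n + h·x_2'.
1.000000: (-1.900000, 1.890000); f=(-1.735800, -2.697100) → (-2.420740, 1.080870)
1.300000: (-2.420740, 1.080870); f=(-3.113985, -3.316863) → (-3.354935, 0.085811)
1.600000: (-3.354935, 0.085811); f=(-5.275996, -4.469787) → (-4.937734, -1.255125)
(x_1(1.9), x_2(1.9)) ≈ (-4.9377, -1.2551)

-4.9377, -1.2551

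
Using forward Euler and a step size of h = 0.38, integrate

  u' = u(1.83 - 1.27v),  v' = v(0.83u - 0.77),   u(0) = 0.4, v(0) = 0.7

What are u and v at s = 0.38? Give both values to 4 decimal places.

Euler on (u,v): u_{n+1} = u_n + h·u', v_{n+1} = v_n + h·v'.
0.000000: (0.400000, 0.700000); f=(0.376400, -0.306600) → (0.543032, 0.583492)
(u(0.38), v(0.38)) ≈ (0.5430, 0.5835)

0.5430, 0.5835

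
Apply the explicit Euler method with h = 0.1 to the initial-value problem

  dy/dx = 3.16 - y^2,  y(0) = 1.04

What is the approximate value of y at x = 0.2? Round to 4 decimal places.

1.4081

Euler: y_{n+1} = y_n + h·f(x_n, y_n).
x=0.000000, y=1.040000: f=2.078400 → y ← 1.040000 + 0.1·2.078400 = 1.247840
x=0.100000, y=1.247840: f=1.602895 → y ← 1.247840 + 0.1·1.602895 = 1.408130
y(0.2) ≈ 1.4081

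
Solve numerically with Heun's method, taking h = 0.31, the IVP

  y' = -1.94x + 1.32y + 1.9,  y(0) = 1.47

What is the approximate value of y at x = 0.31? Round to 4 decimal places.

2.8109

Heun: k1 = f(x_n, y_n); k2 = f(x_n + h, y_n + h·k1); y_{n+1} = y_n + (h/2)·(k1 + k2).
x=0.000000, y=1.470000:
  k1 = f(0.000000, 1.470000) = 3.840400
  k2 = f(0.310000, 2.660524) = 4.810492
  y ← 1.470000 + (0.31/2)·(3.840400 + 4.810492) = 2.810888
y(0.31) ≈ 2.8109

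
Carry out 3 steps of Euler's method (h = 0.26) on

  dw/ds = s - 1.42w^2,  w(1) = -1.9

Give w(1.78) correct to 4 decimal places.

Euler: w_{n+1} = w_n + h·f(s_n, w_n).
s=1.000000, w=-1.900000: f=-4.126200 → w ← -1.900000 + 0.26·(-4.126200) = -2.972812
s=1.260000, w=-2.972812: f=-11.289408 → w ← -2.972812 + 0.26·(-11.289408) = -5.908058
s=1.520000, w=-5.908058: f=-48.045313 → w ← -5.908058 + 0.26·(-48.045313) = -18.399839
w(1.78) ≈ -18.3998

-18.3998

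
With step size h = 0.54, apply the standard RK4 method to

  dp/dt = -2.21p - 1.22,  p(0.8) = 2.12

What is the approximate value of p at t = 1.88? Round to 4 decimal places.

RK4: k1 = f(t_n, p_n); k2 = f(t_n + h/2, p_n + (h/2)·k1); k3 = f(t_n + h/2, p_n + (h/2)·k2); k4 = f(t_n + h, p_n + h·k3); p_{n+1} = p_n + (h/6)·(k1 + 2k2 + 2k3 + k4).
t=0.800000, p=2.120000:
  k1 = f(0.800000, 2.120000) = -5.905200
  k2 = f(1.070000, 0.525596) = -2.381567
  k3 = f(1.070000, 1.476977) = -4.484119
  k4 = f(1.340000, -0.301424) = -0.553853
  p ← 2.120000 + (0.54/6)·(k1 + 2k2 + 2k3 + k4) = 0.302862
t=1.340000, p=0.302862:
  k1 = f(1.340000, 0.302862) = -1.889325
  k2 = f(1.610000, -0.207256) = -0.761965
  k3 = f(1.610000, 0.097131) = -1.434660
  k4 = f(1.880000, -0.471855) = -0.177201
  p ← 0.302862 + (0.54/6)·(k1 + 2k2 + 2k3 + k4) = -0.278518
p(1.88) ≈ -0.2785

-0.2785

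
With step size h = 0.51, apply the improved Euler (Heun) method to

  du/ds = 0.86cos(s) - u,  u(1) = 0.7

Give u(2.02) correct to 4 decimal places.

Heun: k1 = f(s_n, u_n); k2 = f(s_n + h, u_n + h·k1); u_{n+1} = u_n + (h/2)·(k1 + k2).
s=1.000000, u=0.700000:
  k1 = f(1.000000, 0.700000) = -0.235340
  k2 = f(1.510000, 0.579977) = -0.527724
  u ← 0.700000 + (0.51/2)·(-0.235340 + (-0.527724)) = 0.505419
s=1.510000, u=0.505419:
  k1 = f(1.510000, 0.505419) = -0.453166
  k2 = f(2.020000, 0.274304) = -0.647758
  u ← 0.505419 + (0.51/2)·(-0.453166 + (-0.647758)) = 0.224683
u(2.02) ≈ 0.2247

0.2247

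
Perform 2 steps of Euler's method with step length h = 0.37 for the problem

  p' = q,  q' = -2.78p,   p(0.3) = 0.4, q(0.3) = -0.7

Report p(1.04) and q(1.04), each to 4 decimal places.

Euler on (p,q): p_{n+1} = p_n + h·p', q_{n+1} = q_n + h·q'.
0.300000: (0.400000, -0.700000); f=(-0.700000, -1.112000) → (0.141000, -1.111440)
0.670000: (0.141000, -1.111440); f=(-1.111440, -0.391980) → (-0.270233, -1.256473)
(p(1.04), q(1.04)) ≈ (-0.2702, -1.2565)

-0.2702, -1.2565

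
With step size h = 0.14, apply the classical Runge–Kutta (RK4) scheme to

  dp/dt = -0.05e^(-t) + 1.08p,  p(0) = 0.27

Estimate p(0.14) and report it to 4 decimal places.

RK4: k1 = f(t_n, p_n); k2 = f(t_n + h/2, p_n + (h/2)·k1); k3 = f(t_n + h/2, p_n + (h/2)·k2); k4 = f(t_n + h, p_n + h·k3); p_{n+1} = p_n + (h/6)·(k1 + 2k2 + 2k3 + k4).
t=0.000000, p=0.270000:
  k1 = f(0.000000, 0.270000) = 0.241600
  k2 = f(0.070000, 0.286912) = 0.263245
  k3 = f(0.070000, 0.288427) = 0.264882
  k4 = f(0.140000, 0.307083) = 0.288182
  p ← 0.270000 + (0.14/6)·(k1 + 2k2 + 2k3 + k4) = 0.307008
p(0.14) ≈ 0.3070

0.3070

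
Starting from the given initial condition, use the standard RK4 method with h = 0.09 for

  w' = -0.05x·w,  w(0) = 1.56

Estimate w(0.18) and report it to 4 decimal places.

RK4: k1 = f(x_n, w_n); k2 = f(x_n + h/2, w_n + (h/2)·k1); k3 = f(x_n + h/2, w_n + (h/2)·k2); k4 = f(x_n + h, w_n + h·k3); w_{n+1} = w_n + (h/6)·(k1 + 2k2 + 2k3 + k4).
x=0.000000, w=1.560000:
  k1 = f(0.000000, 1.560000) = 0.000000
  k2 = f(0.045000, 1.560000) = -0.003510
  k3 = f(0.045000, 1.559842) = -0.003510
  k4 = f(0.090000, 1.559684) = -0.007019
  w ← 1.560000 + (0.09/6)·(k1 + 2k2 + 2k3 + k4) = 1.559684
x=0.090000, w=1.559684:
  k1 = f(0.090000, 1.559684) = -0.007019
  k2 = f(0.135000, 1.559368) = -0.010526
  k3 = f(0.135000, 1.559210) = -0.010525
  k4 = f(0.180000, 1.558737) = -0.014029
  w ← 1.559684 + (0.09/6)·(k1 + 2k2 + 2k3 + k4) = 1.558737
w(0.18) ≈ 1.5587

1.5587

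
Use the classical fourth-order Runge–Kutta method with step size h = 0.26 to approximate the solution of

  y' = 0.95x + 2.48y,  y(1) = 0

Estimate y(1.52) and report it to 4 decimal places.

1.2131

RK4: k1 = f(x_n, y_n); k2 = f(x_n + h/2, y_n + (h/2)·k1); k3 = f(x_n + h/2, y_n + (h/2)·k2); k4 = f(x_n + h, y_n + h·k3); y_{n+1} = y_n + (h/6)·(k1 + 2k2 + 2k3 + k4).
x=1.000000, y=0.000000:
  k1 = f(1.000000, 0.000000) = 0.950000
  k2 = f(1.130000, 0.123500) = 1.379780
  k3 = f(1.130000, 0.179371) = 1.518341
  k4 = f(1.260000, 0.394769) = 2.176026
  y ← 0.000000 + (0.26/6)·(k1 + 2k2 + 2k3 + k4) = 0.386632
x=1.260000, y=0.386632:
  k1 = f(1.260000, 0.386632) = 2.155846
  k2 = f(1.390000, 0.666892) = 2.974391
  k3 = f(1.390000, 0.773303) = 3.238290
  k4 = f(1.520000, 1.228587) = 4.490896
  y ← 0.386632 + (0.26/6)·(k1 + 2k2 + 2k3 + k4) = 1.213090
y(1.52) ≈ 1.2131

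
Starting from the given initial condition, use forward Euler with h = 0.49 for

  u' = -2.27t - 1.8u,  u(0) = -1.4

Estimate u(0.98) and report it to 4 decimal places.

-0.5645

Euler: u_{n+1} = u_n + h·f(t_n, u_n).
t=0.000000, u=-1.400000: f=2.520000 → u ← -1.400000 + 0.49·2.520000 = -0.165200
t=0.490000, u=-0.165200: f=-0.814940 → u ← -0.165200 + 0.49·(-0.814940) = -0.564521
u(0.98) ≈ -0.5645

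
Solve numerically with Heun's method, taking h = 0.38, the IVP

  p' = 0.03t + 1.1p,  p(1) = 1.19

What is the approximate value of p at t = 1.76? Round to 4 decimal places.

Heun: k1 = f(t_n, p_n); k2 = f(t_n + h, p_n + h·k1); p_{n+1} = p_n + (h/2)·(k1 + k2).
t=1.000000, p=1.190000:
  k1 = f(1.000000, 1.190000) = 1.339000
  k2 = f(1.380000, 1.698820) = 1.910102
  p ← 1.190000 + (0.38/2)·(1.339000 + 1.910102) = 1.807329
t=1.380000, p=1.807329:
  k1 = f(1.380000, 1.807329) = 2.029462
  k2 = f(1.760000, 2.578525) = 2.889178
  p ← 1.807329 + (0.38/2)·(2.029462 + 2.889178) = 2.741871
p(1.76) ≈ 2.7419

2.7419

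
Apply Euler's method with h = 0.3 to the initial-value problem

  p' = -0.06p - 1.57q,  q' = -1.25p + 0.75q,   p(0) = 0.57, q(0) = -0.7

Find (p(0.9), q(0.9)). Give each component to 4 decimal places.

2.1284, -2.5329

Euler on (p,q): p_{n+1} = p_n + h·p', q_{n+1} = q_n + h·q'.
0.000000: (0.570000, -0.700000); f=(1.064800, -1.237500) → (0.889440, -1.071250)
0.300000: (0.889440, -1.071250); f=(1.628496, -1.915237) → (1.377989, -1.645821)
0.600000: (1.377989, -1.645821); f=(2.501260, -2.956852) → (2.128367, -2.532877)
(p(0.9), q(0.9)) ≈ (2.1284, -2.5329)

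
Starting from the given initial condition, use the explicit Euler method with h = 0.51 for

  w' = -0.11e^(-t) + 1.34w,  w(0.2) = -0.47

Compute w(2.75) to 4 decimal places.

Euler: w_{n+1} = w_n + h·f(t_n, w_n).
t=0.200000, w=-0.470000: f=-0.719860 → w ← -0.470000 + 0.51·(-0.719860) = -0.837129
t=0.710000, w=-0.837129: f=-1.175833 → w ← -0.837129 + 0.51·(-1.175833) = -1.436804
t=1.220000, w=-1.436804: f=-1.957792 → w ← -1.436804 + 0.51·(-1.957792) = -2.435278
t=1.730000, w=-2.435278: f=-3.282774 → w ← -2.435278 + 0.51·(-3.282774) = -4.109493
t=2.240000, w=-4.109493: f=-5.518431 → w ← -4.109493 + 0.51·(-5.518431) = -6.923892
w(2.75) ≈ -6.9239

-6.9239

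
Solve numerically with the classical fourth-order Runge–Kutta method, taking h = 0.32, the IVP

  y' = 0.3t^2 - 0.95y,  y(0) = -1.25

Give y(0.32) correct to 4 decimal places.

RK4: k1 = f(t_n, y_n); k2 = f(t_n + h/2, y_n + (h/2)·k1); k3 = f(t_n + h/2, y_n + (h/2)·k2); k4 = f(t_n + h, y_n + h·k3); y_{n+1} = y_n + (h/6)·(k1 + 2k2 + 2k3 + k4).
t=0.000000, y=-1.250000:
  k1 = f(0.000000, -1.250000) = 1.187500
  k2 = f(0.160000, -1.060000) = 1.014680
  k3 = f(0.160000, -1.087651) = 1.040949
  k4 = f(0.320000, -0.916896) = 0.901772
  y ← -1.250000 + (0.32/6)·(k1 + 2k2 + 2k3 + k4) = -0.919305
y(0.32) ≈ -0.9193

-0.9193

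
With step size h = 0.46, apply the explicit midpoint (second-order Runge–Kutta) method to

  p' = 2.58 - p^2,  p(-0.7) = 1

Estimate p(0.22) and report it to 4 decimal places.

1.4596

Midpoint: k1 = f(x_n, p_n); k2 = f(x_n + h/2, p_n + (h/2)·k1); p_{n+1} = p_n + h·k2.
x=-0.700000, p=1.000000:
  k1 = f(-0.700000, 1.000000) = 1.580000
  k2 = f(-0.470000, 1.363400) = 0.721140
  p ← 1.000000 + 0.46·0.721140 = 1.331725
x=-0.240000, p=1.331725:
  k1 = f(-0.240000, 1.331725) = 0.806510
  k2 = f(-0.010000, 1.517222) = 0.278038
  p ← 1.331725 + 0.46·0.278038 = 1.459622
p(0.22) ≈ 1.4596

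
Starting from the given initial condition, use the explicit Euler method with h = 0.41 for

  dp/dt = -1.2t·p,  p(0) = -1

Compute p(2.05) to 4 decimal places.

Euler: p_{n+1} = p_n + h·f(t_n, p_n).
t=0.000000, p=-1.000000: f=0.000000 → p ← -1.000000 + 0.41·0.000000 = -1.000000
t=0.410000, p=-1.000000: f=0.492000 → p ← -1.000000 + 0.41·0.492000 = -0.798280
t=0.820000, p=-0.798280: f=0.785508 → p ← -0.798280 + 0.41·0.785508 = -0.476222
t=1.230000, p=-0.476222: f=0.702904 → p ← -0.476222 + 0.41·0.702904 = -0.188031
t=1.640000, p=-0.188031: f=0.370046 → p ← -0.188031 + 0.41·0.370046 = -0.036313
p(2.05) ≈ -0.0363

-0.0363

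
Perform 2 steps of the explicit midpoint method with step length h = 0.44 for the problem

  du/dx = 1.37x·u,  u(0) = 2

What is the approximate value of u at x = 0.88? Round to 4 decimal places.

Midpoint: k1 = f(x_n, u_n); k2 = f(x_n + h/2, u_n + (h/2)·k1); u_{n+1} = u_n + h·k2.
x=0.000000, u=2.000000:
  k1 = f(0.000000, 2.000000) = 0.000000
  k2 = f(0.220000, 2.000000) = 0.602800
  u ← 2.000000 + 0.44·0.602800 = 2.265232
x=0.440000, u=2.265232:
  k1 = f(0.440000, 2.265232) = 1.365482
  k2 = f(0.660000, 2.565638) = 2.319850
  u ← 2.265232 + 0.44·2.319850 = 3.285966
u(0.88) ≈ 3.2860

3.2860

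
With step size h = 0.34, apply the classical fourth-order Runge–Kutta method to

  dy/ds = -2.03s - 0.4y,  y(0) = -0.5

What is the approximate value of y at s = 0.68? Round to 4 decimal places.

-0.8105

RK4: k1 = f(s_n, y_n); k2 = f(s_n + h/2, y_n + (h/2)·k1); k3 = f(s_n + h/2, y_n + (h/2)·k2); k4 = f(s_n + h, y_n + h·k3); y_{n+1} = y_n + (h/6)·(k1 + 2k2 + 2k3 + k4).
s=0.000000, y=-0.500000:
  k1 = f(0.000000, -0.500000) = 0.200000
  k2 = f(0.170000, -0.466000) = -0.158700
  k3 = f(0.170000, -0.526979) = -0.134308
  k4 = f(0.340000, -0.545665) = -0.471934
  y ← -0.500000 + (0.34/6)·(k1 + 2k2 + 2k3 + k4) = -0.548617
s=0.340000, y=-0.548617:
  k1 = f(0.340000, -0.548617) = -0.470753
  k2 = f(0.510000, -0.628645) = -0.783842
  k3 = f(0.510000, -0.681870) = -0.762552
  k4 = f(0.680000, -0.807885) = -1.057246
  y ← -0.548617 + (0.34/6)·(k1 + 2k2 + 2k3 + k4) = -0.810462
y(0.68) ≈ -0.8105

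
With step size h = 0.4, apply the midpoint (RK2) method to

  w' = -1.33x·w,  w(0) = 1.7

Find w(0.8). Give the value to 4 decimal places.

Midpoint: k1 = f(x_n, w_n); k2 = f(x_n + h/2, w_n + (h/2)·k1); w_{n+1} = w_n + h·k2.
x=0.000000, w=1.700000:
  k1 = f(0.000000, 1.700000) = 0.000000
  k2 = f(0.200000, 1.700000) = -0.452200
  w ← 1.700000 + 0.4·(-0.452200) = 1.519120
x=0.400000, w=1.519120:
  k1 = f(0.400000, 1.519120) = -0.808172
  k2 = f(0.600000, 1.357486) = -1.083274
  w ← 1.519120 + 0.4·(-1.083274) = 1.085811
w(0.8) ≈ 1.0858

1.0858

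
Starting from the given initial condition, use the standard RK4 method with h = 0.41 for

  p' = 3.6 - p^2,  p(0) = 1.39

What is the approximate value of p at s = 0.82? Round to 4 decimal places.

RK4: k1 = f(s_n, p_n); k2 = f(s_n + h/2, p_n + (h/2)·k1); k3 = f(s_n + h/2, p_n + (h/2)·k2); k4 = f(s_n + h, p_n + h·k3); p_{n+1} = p_n + (h/6)·(k1 + 2k2 + 2k3 + k4).
s=0.000000, p=1.390000:
  k1 = f(0.000000, 1.390000) = 1.667900
  k2 = f(0.205000, 1.731920) = 0.600455
  k3 = f(0.205000, 1.513093) = 1.310549
  k4 = f(0.410000, 1.927325) = -0.114582
  p ← 1.390000 + (0.41/6)·(k1 + 2k2 + 2k3 + k4) = 1.757314
s=0.410000, p=1.757314:
  k1 = f(0.410000, 1.757314) = 0.511848
  k2 = f(0.615000, 1.862243) = 0.132052
  k3 = f(0.615000, 1.784385) = 0.415972
  k4 = f(0.820000, 1.927862) = -0.116653
  p ← 1.757314 + (0.41/6)·(k1 + 2k2 + 2k3 + k4) = 1.859215
p(0.82) ≈ 1.8592

1.8592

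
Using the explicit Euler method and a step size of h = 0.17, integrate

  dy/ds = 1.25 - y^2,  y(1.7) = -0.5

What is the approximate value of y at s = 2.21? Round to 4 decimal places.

Euler: y_{n+1} = y_n + h·f(s_n, y_n).
s=1.700000, y=-0.500000: f=1.000000 → y ← -0.500000 + 0.17·1.000000 = -0.330000
s=1.870000, y=-0.330000: f=1.141100 → y ← -0.330000 + 0.17·1.141100 = -0.136013
s=2.040000, y=-0.136013: f=1.231500 → y ← -0.136013 + 0.17·1.231500 = 0.073342
y(2.21) ≈ 0.0733

0.0733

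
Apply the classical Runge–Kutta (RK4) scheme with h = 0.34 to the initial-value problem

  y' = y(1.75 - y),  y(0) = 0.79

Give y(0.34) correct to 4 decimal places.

RK4: k1 = f(x_n, y_n); k2 = f(x_n + h/2, y_n + (h/2)·k1); k3 = f(x_n + h/2, y_n + (h/2)·k2); k4 = f(x_n + h, y_n + h·k3); y_{n+1} = y_n + (h/6)·(k1 + 2k2 + 2k3 + k4).
x=0.000000, y=0.790000:
  k1 = f(0.000000, 0.790000) = 0.758400
  k2 = f(0.170000, 0.918928) = 0.763695
  k3 = f(0.170000, 0.919828) = 0.763615
  k4 = f(0.340000, 1.049629) = 0.735130
  y ← 0.790000 + (0.34/6)·(k1 + 2k2 + 2k3 + k4) = 1.047729
y(0.34) ≈ 1.0477

1.0477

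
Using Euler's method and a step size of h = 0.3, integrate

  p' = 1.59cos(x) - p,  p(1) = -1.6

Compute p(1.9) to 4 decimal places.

-0.3471

Euler: p_{n+1} = p_n + h·f(x_n, p_n).
x=1.000000, p=-1.600000: f=2.459081 → p ← -1.600000 + 0.3·2.459081 = -0.862276
x=1.300000, p=-0.862276: f=1.287599 → p ← -0.862276 + 0.3·1.287599 = -0.475996
x=1.600000, p=-0.475996: f=0.429569 → p ← -0.475996 + 0.3·0.429569 = -0.347125
p(1.9) ≈ -0.3471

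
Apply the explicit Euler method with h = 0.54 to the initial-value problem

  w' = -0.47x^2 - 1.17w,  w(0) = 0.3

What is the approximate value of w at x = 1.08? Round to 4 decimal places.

Euler: w_{n+1} = w_n + h·f(x_n, w_n).
x=0.000000, w=0.300000: f=-0.351000 → w ← 0.300000 + 0.54·(-0.351000) = 0.110460
x=0.540000, w=0.110460: f=-0.266290 → w ← 0.110460 + 0.54·(-0.266290) = -0.033337
w(1.08) ≈ -0.0333

-0.0333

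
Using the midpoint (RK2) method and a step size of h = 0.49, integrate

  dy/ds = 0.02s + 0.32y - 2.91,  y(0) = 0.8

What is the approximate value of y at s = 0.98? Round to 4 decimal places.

-2.2316

Midpoint: k1 = f(s_n, y_n); k2 = f(s_n + h/2, y_n + (h/2)·k1); y_{n+1} = y_n + h·k2.
s=0.000000, y=0.800000:
  k1 = f(0.000000, 0.800000) = -2.654000
  k2 = f(0.245000, 0.149770) = -2.857174
  y ← 0.800000 + 0.49·(-2.857174) = -0.600015
s=0.490000, y=-0.600015:
  k1 = f(0.490000, -0.600015) = -3.092205
  k2 = f(0.735000, -1.357605) = -3.329734
  y ← -0.600015 + 0.49·(-3.329734) = -2.231585
y(0.98) ≈ -2.2316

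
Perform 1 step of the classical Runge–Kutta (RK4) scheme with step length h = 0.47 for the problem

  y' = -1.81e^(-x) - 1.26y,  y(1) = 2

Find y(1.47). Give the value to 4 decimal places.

RK4: k1 = f(x_n, y_n); k2 = f(x_n + h/2, y_n + (h/2)·k1); k3 = f(x_n + h/2, y_n + (h/2)·k2); k4 = f(x_n + h, y_n + h·k3); y_{n+1} = y_n + (h/6)·(k1 + 2k2 + 2k3 + k4).
x=1.000000, y=2.000000:
  k1 = f(1.000000, 2.000000) = -3.185862
  k2 = f(1.235000, 1.251322) = -2.103077
  k3 = f(1.235000, 1.505777) = -2.423690
  k4 = f(1.470000, 0.860866) = -1.500856
  y ← 2.000000 + (0.47/6)·(k1 + 2k2 + 2k3 + k4) = 0.923680
y(1.47) ≈ 0.9237

0.9237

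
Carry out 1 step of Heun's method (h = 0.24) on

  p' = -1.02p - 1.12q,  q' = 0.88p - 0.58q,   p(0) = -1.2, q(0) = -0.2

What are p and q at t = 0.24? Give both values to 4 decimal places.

-0.8647, -0.3732

Heun on (p,q): k1 = f(t_n, state_n); k2 = f(t_n + h, state_n + h·k1); state_{n+1} = state_n + (h/2)·(k1 + k2).
0.000000: (-1.200000, -0.200000)
  k1 = (1.448000, -0.940000)
  predictor → (-0.852480, -0.425600)
  k2 = (1.346202, -0.503334)
  → (-0.864696, -0.373200)
(p(0.24), q(0.24)) ≈ (-0.8647, -0.3732)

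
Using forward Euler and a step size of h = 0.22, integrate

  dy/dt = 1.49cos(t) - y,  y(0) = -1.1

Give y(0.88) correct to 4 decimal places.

0.4333

Euler: y_{n+1} = y_n + h·f(t_n, y_n).
t=0.000000, y=-1.100000: f=2.590000 → y ← -1.100000 + 0.22·2.590000 = -0.530200
t=0.220000, y=-0.530200: f=1.984287 → y ← -0.530200 + 0.22·1.984287 = -0.093657
t=0.440000, y=-0.093657: f=1.441737 → y ← -0.093657 + 0.22·1.441737 = 0.223525
t=0.660000, y=0.223525: f=0.953563 → y ← 0.223525 + 0.22·0.953563 = 0.433309
y(0.88) ≈ 0.4333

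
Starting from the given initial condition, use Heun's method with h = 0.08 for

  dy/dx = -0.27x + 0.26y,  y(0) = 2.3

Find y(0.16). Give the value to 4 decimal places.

2.3942

Heun: k1 = f(x_n, y_n); k2 = f(x_n + h, y_n + h·k1); y_{n+1} = y_n + (h/2)·(k1 + k2).
x=0.000000, y=2.300000:
  k1 = f(0.000000, 2.300000) = 0.598000
  k2 = f(0.080000, 2.347840) = 0.588838
  y ← 2.300000 + (0.08/2)·(0.598000 + 0.588838) = 2.347474
x=0.080000, y=2.347474:
  k1 = f(0.080000, 2.347474) = 0.588743
  k2 = f(0.160000, 2.394573) = 0.579389
  y ← 2.347474 + (0.08/2)·(0.588743 + 0.579389) = 2.394199
y(0.16) ≈ 2.3942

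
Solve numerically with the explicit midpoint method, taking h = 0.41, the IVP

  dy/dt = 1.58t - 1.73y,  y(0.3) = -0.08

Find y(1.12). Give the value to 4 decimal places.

0.5461

Midpoint: k1 = f(t_n, y_n); k2 = f(t_n + h/2, y_n + (h/2)·k1); y_{n+1} = y_n + h·k2.
t=0.300000, y=-0.080000:
  k1 = f(0.300000, -0.080000) = 0.612400
  k2 = f(0.505000, 0.045542) = 0.719112
  y ← -0.080000 + 0.41·0.719112 = 0.214836
t=0.710000, y=0.214836:
  k1 = f(0.710000, 0.214836) = 0.750134
  k2 = f(0.915000, 0.368613) = 0.807999
  y ← 0.214836 + 0.41·0.807999 = 0.546116
y(1.12) ≈ 0.5461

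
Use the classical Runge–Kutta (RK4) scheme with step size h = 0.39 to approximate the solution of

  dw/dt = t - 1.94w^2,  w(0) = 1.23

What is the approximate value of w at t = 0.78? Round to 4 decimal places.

RK4: k1 = f(t_n, w_n); k2 = f(t_n + h/2, w_n + (h/2)·k1); k3 = f(t_n + h/2, w_n + (h/2)·k2); k4 = f(t_n + h, w_n + h·k3); w_{n+1} = w_n + (h/6)·(k1 + 2k2 + 2k3 + k4).
t=0.000000, w=1.230000:
  k1 = f(0.000000, 1.230000) = -2.935026
  k2 = f(0.195000, 0.657670) = -0.644108
  k3 = f(0.195000, 1.104399) = -2.171212
  k4 = f(0.390000, 0.383227) = 0.105086
  w ← 1.230000 + (0.39/6)·(k1 + 2k2 + 2k3 + k4) = 0.680062
t=0.390000, w=0.680062:
  k1 = f(0.390000, 0.680062) = -0.507220
  k2 = f(0.585000, 0.581154) = -0.070216
  k3 = f(0.585000, 0.666370) = -0.276455
  k4 = f(0.780000, 0.572245) = 0.144720
  w ← 0.680062 + (0.39/6)·(k1 + 2k2 + 2k3 + k4) = 0.611432
w(0.78) ≈ 0.6114

0.6114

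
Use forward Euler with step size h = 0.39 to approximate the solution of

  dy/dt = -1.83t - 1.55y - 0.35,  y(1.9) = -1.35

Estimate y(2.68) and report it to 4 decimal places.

Euler: y_{n+1} = y_n + h·f(t_n, y_n).
t=1.900000, y=-1.350000: f=-1.734500 → y ← -1.350000 + 0.39·(-1.734500) = -2.026455
t=2.290000, y=-2.026455: f=-1.399695 → y ← -2.026455 + 0.39·(-1.399695) = -2.572336
y(2.68) ≈ -2.5723

-2.5723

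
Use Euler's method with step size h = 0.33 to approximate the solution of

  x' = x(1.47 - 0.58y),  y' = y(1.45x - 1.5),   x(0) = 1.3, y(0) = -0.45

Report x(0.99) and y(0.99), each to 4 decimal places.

Euler on (x,y): x_{n+1} = x_n + h·x', y_{n+1} = y_n + h·y'.
0.000000: (1.300000, -0.450000); f=(2.250300, -0.173250) → (2.042599, -0.507173)
0.330000: (2.042599, -0.507173); f=(3.603472, -0.741369) → (3.231745, -0.751824)
0.660000: (3.231745, -0.751824); f=(6.159893, -2.395334) → (5.264509, -1.542285)
(x(0.99), y(0.99)) ≈ (5.2645, -1.5423)

5.2645, -1.5423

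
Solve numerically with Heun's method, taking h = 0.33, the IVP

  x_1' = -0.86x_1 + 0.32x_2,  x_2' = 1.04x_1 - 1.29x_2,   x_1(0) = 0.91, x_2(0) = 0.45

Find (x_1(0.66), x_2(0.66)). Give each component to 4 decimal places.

Heun on (x_1,x_2): k1 = f(x_n, state_n); k2 = f(x_n + h, state_n + h·k1); state_{n+1} = state_n + (h/2)·(k1 + k2).
0.000000: (0.910000, 0.450000)
  k1 = (-0.638600, 0.365900)
  predictor → (0.699262, 0.570747)
  k2 = (-0.418726, -0.009031)
  → (0.735541, 0.508883)
0.330000: (0.735541, 0.508883)
  k1 = (-0.469723, 0.108503)
  predictor → (0.580533, 0.544689)
  k2 = (-0.324957, -0.098895)
  → (0.604419, 0.510469)
(x_1(0.66), x_2(0.66)) ≈ (0.6044, 0.5105)

0.6044, 0.5105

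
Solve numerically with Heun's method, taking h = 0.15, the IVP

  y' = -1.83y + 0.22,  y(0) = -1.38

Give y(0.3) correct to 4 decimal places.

Heun: k1 = f(t_n, y_n); k2 = f(t_n + h, y_n + h·k1); y_{n+1} = y_n + (h/2)·(k1 + k2).
t=0.000000, y=-1.380000:
  k1 = f(0.000000, -1.380000) = 2.745400
  k2 = f(0.150000, -0.968190) = 1.991788
  y ← -1.380000 + (0.15/2)·(2.745400 + 1.991788) = -1.024711
t=0.150000, y=-1.024711:
  k1 = f(0.150000, -1.024711) = 2.095221
  k2 = f(0.300000, -0.710428) = 1.520083
  y ← -1.024711 + (0.15/2)·(2.095221 + 1.520083) = -0.753563
y(0.3) ≈ -0.7536

-0.7536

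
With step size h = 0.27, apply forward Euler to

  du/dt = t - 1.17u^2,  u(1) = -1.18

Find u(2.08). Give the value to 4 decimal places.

Euler: u_{n+1} = u_n + h·f(t_n, u_n).
t=1.000000, u=-1.180000: f=-0.629108 → u ← -1.180000 + 0.27·(-0.629108) = -1.349859
t=1.270000, u=-1.349859: f=-0.861880 → u ← -1.349859 + 0.27·(-0.861880) = -1.582567
t=1.540000, u=-1.582567: f=-1.390286 → u ← -1.582567 + 0.27·(-1.390286) = -1.957944
t=1.810000, u=-1.957944: f=-2.675247 → u ← -1.957944 + 0.27·(-2.675247) = -2.680261
u(2.08) ≈ -2.6803

-2.6803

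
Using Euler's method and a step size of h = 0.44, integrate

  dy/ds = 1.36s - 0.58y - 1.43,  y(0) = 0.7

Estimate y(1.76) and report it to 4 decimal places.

-0.1633

Euler: y_{n+1} = y_n + h·f(s_n, y_n).
s=0.000000, y=0.700000: f=-1.836000 → y ← 0.700000 + 0.44·(-1.836000) = -0.107840
s=0.440000, y=-0.107840: f=-0.769053 → y ← -0.107840 + 0.44·(-0.769053) = -0.446223
s=0.880000, y=-0.446223: f=0.025609 → y ← -0.446223 + 0.44·0.025609 = -0.434955
s=1.320000, y=-0.434955: f=0.617474 → y ← -0.434955 + 0.44·0.617474 = -0.163267
y(1.76) ≈ -0.1633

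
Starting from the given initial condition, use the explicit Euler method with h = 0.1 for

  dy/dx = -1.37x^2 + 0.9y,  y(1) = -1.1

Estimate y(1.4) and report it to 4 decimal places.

Euler: y_{n+1} = y_n + h·f(x_n, y_n).
x=1.000000, y=-1.100000: f=-2.360000 → y ← -1.100000 + 0.1·(-2.360000) = -1.336000
x=1.100000, y=-1.336000: f=-2.860100 → y ← -1.336000 + 0.1·(-2.860100) = -1.622010
x=1.200000, y=-1.622010: f=-3.432609 → y ← -1.622010 + 0.1·(-3.432609) = -1.965271
x=1.300000, y=-1.965271: f=-4.084044 → y ← -1.965271 + 0.1·(-4.084044) = -2.373675
y(1.4) ≈ -2.3737

-2.3737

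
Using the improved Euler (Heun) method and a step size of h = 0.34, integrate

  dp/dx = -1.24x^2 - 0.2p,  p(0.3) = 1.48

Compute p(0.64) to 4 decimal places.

Heun: k1 = f(x_n, p_n); k2 = f(x_n + h, p_n + h·k1); p_{n+1} = p_n + (h/2)·(k1 + k2).
x=0.300000, p=1.480000:
  k1 = f(0.300000, 1.480000) = -0.407600
  k2 = f(0.640000, 1.341416) = -0.776187
  p ← 1.480000 + (0.34/2)·(-0.407600 + (-0.776187)) = 1.278756
p(0.64) ≈ 1.2788

1.2788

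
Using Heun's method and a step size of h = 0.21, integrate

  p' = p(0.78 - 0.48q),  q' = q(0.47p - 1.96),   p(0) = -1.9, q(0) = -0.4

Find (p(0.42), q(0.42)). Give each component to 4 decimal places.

Heun on (p,q): k1 = f(t_n, state_n); k2 = f(t_n + h, state_n + h·k1); state_{n+1} = state_n + (h/2)·(k1 + k2).
0.000000: (-1.900000, -0.400000)
  k1 = (-1.846800, 1.141200)
  predictor → (-2.287828, -0.160348)
  k2 = (-1.960593, 0.486701)
  → (-2.299776, -0.229070)
0.210000: (-2.299776, -0.229070)
  k1 = (-2.046695, 0.696579)
  predictor → (-2.729582, -0.082789)
  k2 = (-2.237544, 0.268476)
  → (-2.749621, -0.127740)
(p(0.42), q(0.42)) ≈ (-2.7496, -0.1277)

-2.7496, -0.1277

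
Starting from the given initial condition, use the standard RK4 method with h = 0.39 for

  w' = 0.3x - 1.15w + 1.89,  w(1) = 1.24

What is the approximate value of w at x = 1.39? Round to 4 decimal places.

RK4: k1 = f(x_n, w_n); k2 = f(x_n + h/2, w_n + (h/2)·k1); k3 = f(x_n + h/2, w_n + (h/2)·k2); k4 = f(x_n + h, w_n + h·k3); w_{n+1} = w_n + (h/6)·(k1 + 2k2 + 2k3 + k4).
x=1.000000, w=1.240000:
  k1 = f(1.000000, 1.240000) = 0.764000
  k2 = f(1.195000, 1.388980) = 0.651173
  k3 = f(1.195000, 1.366979) = 0.676474
  k4 = f(1.390000, 1.503825) = 0.577601
  w ← 1.240000 + (0.39/6)·(k1 + 2k2 + 2k3 + k4) = 1.499798
w(1.39) ≈ 1.4998

1.4998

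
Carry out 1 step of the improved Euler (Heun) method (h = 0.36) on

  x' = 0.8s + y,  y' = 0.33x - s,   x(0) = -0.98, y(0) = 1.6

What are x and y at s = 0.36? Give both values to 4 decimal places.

Heun on (x,y): k1 = f(s_n, state_n); k2 = f(s_n + h, state_n + h·k1); state_{n+1} = state_n + (h/2)·(k1 + k2).
0.000000: (-0.980000, 1.600000)
  k1 = (1.600000, -0.323400)
  predictor → (-0.404000, 1.483576)
  k2 = (1.771576, -0.493320)
  → (-0.373116, 1.452990)
(x(0.36), y(0.36)) ≈ (-0.3731, 1.4530)

-0.3731, 1.4530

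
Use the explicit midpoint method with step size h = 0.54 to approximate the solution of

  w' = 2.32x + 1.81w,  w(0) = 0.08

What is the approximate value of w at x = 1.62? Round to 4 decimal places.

8.8780

Midpoint: k1 = f(x_n, w_n); k2 = f(x_n + h/2, w_n + (h/2)·k1); w_{n+1} = w_n + h·k2.
x=0.000000, w=0.080000:
  k1 = f(0.000000, 0.080000) = 0.144800
  k2 = f(0.270000, 0.119096) = 0.841964
  w ← 0.080000 + 0.54·0.841964 = 0.534660
x=0.540000, w=0.534660:
  k1 = f(0.540000, 0.534660) = 2.220535
  k2 = f(0.810000, 1.134205) = 3.932111
  w ← 0.534660 + 0.54·3.932111 = 2.658000
x=1.080000, w=2.658000:
  k1 = f(1.080000, 2.658000) = 7.316581
  k2 = f(1.350000, 4.633477) = 11.518594
  w ← 2.658000 + 0.54·11.518594 = 8.878041
w(1.62) ≈ 8.8780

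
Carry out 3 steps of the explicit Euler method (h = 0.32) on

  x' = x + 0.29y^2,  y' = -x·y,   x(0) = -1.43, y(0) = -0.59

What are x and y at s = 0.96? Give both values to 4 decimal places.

-2.9678, -2.4145

Euler on (x,y): x_{n+1} = x_n + h·x', y_{n+1} = y_n + h·y'.
0.000000: (-1.430000, -0.590000); f=(-1.329051, -0.843700) → (-1.855296, -0.859984)
0.320000: (-1.855296, -0.859984); f=(-1.640820, -1.595525) → (-2.380359, -1.370552)
0.640000: (-2.380359, -1.370552); f=(-1.835619, -3.262406) → (-2.967757, -2.414522)
(x(0.96), y(0.96)) ≈ (-2.9678, -2.4145)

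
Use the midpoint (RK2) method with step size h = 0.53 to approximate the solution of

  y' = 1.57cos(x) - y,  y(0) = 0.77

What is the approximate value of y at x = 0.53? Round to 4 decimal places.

1.0526

Midpoint: k1 = f(x_n, y_n); k2 = f(x_n + h/2, y_n + (h/2)·k1); y_{n+1} = y_n + h·k2.
x=0.000000, y=0.770000:
  k1 = f(0.000000, 0.770000) = 0.800000
  k2 = f(0.265000, 0.982000) = 0.533195
  y ← 0.770000 + 0.53·0.533195 = 1.052593
y(0.53) ≈ 1.0526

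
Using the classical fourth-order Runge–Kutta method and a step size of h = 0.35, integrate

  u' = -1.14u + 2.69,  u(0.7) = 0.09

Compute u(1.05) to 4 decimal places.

RK4: k1 = f(t_n, u_n); k2 = f(t_n + h/2, u_n + (h/2)·k1); k3 = f(t_n + h/2, u_n + (h/2)·k2); k4 = f(t_n + h, u_n + h·k3); u_{n+1} = u_n + (h/6)·(k1 + 2k2 + 2k3 + k4).
t=0.700000, u=0.090000:
  k1 = f(0.700000, 0.090000) = 2.587400
  k2 = f(0.875000, 0.542795) = 2.071214
  k3 = f(0.875000, 0.452462) = 2.174193
  k4 = f(1.050000, 0.850968) = 1.719897
  u ← 0.090000 + (0.35/6)·(k1 + 2k2 + 2k3 + k4) = 0.836556
u(1.05) ≈ 0.8366

0.8366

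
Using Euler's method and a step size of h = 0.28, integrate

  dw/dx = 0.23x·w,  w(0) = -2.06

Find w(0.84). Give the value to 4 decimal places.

Euler: w_{n+1} = w_n + h·f(x_n, w_n).
x=0.000000, w=-2.060000: f=0.000000 → w ← -2.060000 + 0.28·0.000000 = -2.060000
x=0.280000, w=-2.060000: f=-0.132664 → w ← -2.060000 + 0.28·(-0.132664) = -2.097146
x=0.560000, w=-2.097146: f=-0.270112 → w ← -2.097146 + 0.28·(-0.270112) = -2.172777
w(0.84) ≈ -2.1728

-2.1728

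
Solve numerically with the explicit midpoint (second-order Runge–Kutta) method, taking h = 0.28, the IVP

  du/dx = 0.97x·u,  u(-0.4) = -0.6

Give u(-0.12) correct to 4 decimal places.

Midpoint: k1 = f(x_n, u_n); k2 = f(x_n + h/2, u_n + (h/2)·k1); u_{n+1} = u_n + h·k2.
x=-0.400000, u=-0.600000:
  k1 = f(-0.400000, -0.600000) = 0.232800
  k2 = f(-0.260000, -0.567408) = 0.143100
  u ← -0.600000 + 0.28·0.143100 = -0.559932
u(-0.12) ≈ -0.5599

-0.5599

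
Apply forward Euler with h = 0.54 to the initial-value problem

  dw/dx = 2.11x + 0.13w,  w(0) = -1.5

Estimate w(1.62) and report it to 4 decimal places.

Euler: w_{n+1} = w_n + h·f(x_n, w_n).
x=0.000000, w=-1.500000: f=-0.195000 → w ← -1.500000 + 0.54·(-0.195000) = -1.605300
x=0.540000, w=-1.605300: f=0.930711 → w ← -1.605300 + 0.54·0.930711 = -1.102716
x=1.080000, w=-1.102716: f=2.135447 → w ← -1.102716 + 0.54·2.135447 = 0.050425
w(1.62) ≈ 0.0504

0.0504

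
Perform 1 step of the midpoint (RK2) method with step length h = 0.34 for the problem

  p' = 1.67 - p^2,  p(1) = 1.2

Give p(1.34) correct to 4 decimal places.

Midpoint: k1 = f(t_n, p_n); k2 = f(t_n + h/2, p_n + (h/2)·k1); p_{n+1} = p_n + h·k2.
t=1.000000, p=1.200000:
  k1 = f(1.000000, 1.200000) = 0.230000
  k2 = f(1.170000, 1.239100) = 0.134631
  p ← 1.200000 + 0.34·0.134631 = 1.245775
p(1.34) ≈ 1.2458

1.2458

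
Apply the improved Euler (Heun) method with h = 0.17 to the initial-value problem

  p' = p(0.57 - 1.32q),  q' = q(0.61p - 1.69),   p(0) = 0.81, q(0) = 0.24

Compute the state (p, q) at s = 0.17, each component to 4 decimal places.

Heun on (p,q): k1 = f(s_n, state_n); k2 = f(s_n + h, state_n + h·k1); state_{n+1} = state_n + (h/2)·(k1 + k2).
0.000000: (0.810000, 0.240000)
  k1 = (0.205092, -0.287016)
  predictor → (0.844866, 0.191207)
  k2 = (0.268335, -0.224598)
  → (0.850241, 0.196513)
(p(0.17), q(0.17)) ≈ (0.8502, 0.1965)

0.8502, 0.1965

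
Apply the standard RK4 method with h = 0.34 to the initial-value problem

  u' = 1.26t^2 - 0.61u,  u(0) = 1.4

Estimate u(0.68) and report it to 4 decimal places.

1.0441

RK4: k1 = f(t_n, u_n); k2 = f(t_n + h/2, u_n + (h/2)·k1); k3 = f(t_n + h/2, u_n + (h/2)·k2); k4 = f(t_n + h, u_n + h·k3); u_{n+1} = u_n + (h/6)·(k1 + 2k2 + 2k3 + k4).
t=0.000000, u=1.400000:
  k1 = f(0.000000, 1.400000) = -0.854000
  k2 = f(0.170000, 1.254820) = -0.729026
  k3 = f(0.170000, 1.276066) = -0.741986
  k4 = f(0.340000, 1.147725) = -0.554456
  u ← 1.400000 + (0.34/6)·(k1 + 2k2 + 2k3 + k4) = 1.153473
t=0.340000, u=1.153473:
  k1 = f(0.340000, 1.153473) = -0.557962
  k2 = f(0.510000, 1.058619) = -0.318032
  k3 = f(0.510000, 1.099407) = -0.342913
  k4 = f(0.680000, 1.036883) = -0.049874
  u ← 1.153473 + (0.34/6)·(k1 + 2k2 + 2k3 + k4) = 1.044122
u(0.68) ≈ 1.0441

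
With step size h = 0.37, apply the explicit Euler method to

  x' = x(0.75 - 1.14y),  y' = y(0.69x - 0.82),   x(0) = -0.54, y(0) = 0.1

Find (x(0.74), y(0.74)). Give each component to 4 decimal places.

Euler on (x,y): x_{n+1} = x_n + h·x', y_{n+1} = y_n + h·y'.
0.000000: (-0.540000, 0.100000); f=(-0.343440, -0.119260) → (-0.667073, 0.055874)
0.370000: (-0.667073, 0.055874); f=(-0.457815, -0.071534) → (-0.836464, 0.029406)
(x(0.74), y(0.74)) ≈ (-0.8365, 0.0294)

-0.8365, 0.0294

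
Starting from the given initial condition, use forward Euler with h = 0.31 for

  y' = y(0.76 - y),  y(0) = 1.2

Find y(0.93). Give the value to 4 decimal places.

0.8925

Euler: y_{n+1} = y_n + h·f(x_n, y_n).
x=0.000000, y=1.200000: f=-0.528000 → y ← 1.200000 + 0.31·(-0.528000) = 1.036320
x=0.310000, y=1.036320: f=-0.286356 → y ← 1.036320 + 0.31·(-0.286356) = 0.947550
x=0.620000, y=0.947550: f=-0.177713 → y ← 0.947550 + 0.31·(-0.177713) = 0.892459
y(0.93) ≈ 0.8925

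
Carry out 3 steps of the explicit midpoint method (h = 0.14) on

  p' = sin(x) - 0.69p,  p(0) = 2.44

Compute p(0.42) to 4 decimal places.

Midpoint: k1 = f(x_n, p_n); k2 = f(x_n + h/2, p_n + (h/2)·k1); p_{n+1} = p_n + h·k2.
x=0.000000, p=2.440000:
  k1 = f(0.000000, 2.440000) = -1.683600
  k2 = f(0.070000, 2.322148) = -1.532339
  p ← 2.440000 + 0.14·(-1.532339) = 2.225473
x=0.140000, p=2.225473:
  k1 = f(0.140000, 2.225473) = -1.396033
  k2 = f(0.210000, 2.127750) = -1.259688
  p ← 2.225473 + 0.14·(-1.259688) = 2.049116
x=0.280000, p=2.049116:
  k1 = f(0.280000, 2.049116) = -1.137535
  k2 = f(0.350000, 1.969489) = -1.016049
  p ← 2.049116 + 0.14·(-1.016049) = 1.906869
p(0.42) ≈ 1.9069

1.9069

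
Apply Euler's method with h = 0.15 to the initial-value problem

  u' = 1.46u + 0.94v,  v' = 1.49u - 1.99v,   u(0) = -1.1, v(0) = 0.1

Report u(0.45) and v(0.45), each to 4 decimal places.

Euler on (u,v): u_{n+1} = u_n + h·u', v_{n+1} = v_n + h·v'.
0.000000: (-1.100000, 0.100000); f=(-1.512000, -1.838000) → (-1.326800, -0.175700)
0.150000: (-1.326800, -0.175700); f=(-2.102286, -1.627289) → (-1.642143, -0.419793)
0.300000: (-1.642143, -0.419793); f=(-2.792134, -1.611404) → (-2.060963, -0.661504)
(u(0.45), v(0.45)) ≈ (-2.0610, -0.6615)

-2.0610, -0.6615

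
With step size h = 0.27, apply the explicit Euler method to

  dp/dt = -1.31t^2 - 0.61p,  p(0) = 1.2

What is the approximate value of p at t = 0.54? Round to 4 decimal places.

Euler: p_{n+1} = p_n + h·f(t_n, p_n).
t=0.000000, p=1.200000: f=-0.732000 → p ← 1.200000 + 0.27·(-0.732000) = 1.002360
t=0.270000, p=1.002360: f=-0.706939 → p ← 1.002360 + 0.27·(-0.706939) = 0.811487
p(0.54) ≈ 0.8115

0.8115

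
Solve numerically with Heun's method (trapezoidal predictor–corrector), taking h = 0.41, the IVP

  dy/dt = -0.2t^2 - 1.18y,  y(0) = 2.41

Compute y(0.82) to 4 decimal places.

0.9309

Heun: k1 = f(t_n, y_n); k2 = f(t_n + h, y_n + h·k1); y_{n+1} = y_n + (h/2)·(k1 + k2).
t=0.000000, y=2.410000:
  k1 = f(0.000000, 2.410000) = -2.843800
  k2 = f(0.410000, 1.244042) = -1.501590
  y ← 2.410000 + (0.41/2)·(-2.843800 + (-1.501590)) = 1.519195
t=0.410000, y=1.519195:
  k1 = f(0.410000, 1.519195) = -1.826270
  k2 = f(0.820000, 0.770424) = -1.043581
  y ← 1.519195 + (0.41/2)·(-1.826270 + (-1.043581)) = 0.930876
y(0.82) ≈ 0.9309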